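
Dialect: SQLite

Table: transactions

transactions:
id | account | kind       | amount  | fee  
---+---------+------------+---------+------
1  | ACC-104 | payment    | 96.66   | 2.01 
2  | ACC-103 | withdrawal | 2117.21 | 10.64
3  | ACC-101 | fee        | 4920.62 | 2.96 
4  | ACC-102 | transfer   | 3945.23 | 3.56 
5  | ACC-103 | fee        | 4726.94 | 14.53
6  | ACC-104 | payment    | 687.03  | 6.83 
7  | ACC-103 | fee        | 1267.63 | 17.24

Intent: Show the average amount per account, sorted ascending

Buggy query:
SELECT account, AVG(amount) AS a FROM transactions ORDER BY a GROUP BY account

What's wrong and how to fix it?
Bug: ORDER BY appears before GROUP BY; SQL clause order requires GROUP BY first

Fix: Move ORDER BY to the end, after GROUP BY

Corrected query:
SELECT account, AVG(amount) AS a FROM transactions GROUP BY account ORDER BY a

Result:
account | a          
--------+------------
ACC-104 | 391.845    
ACC-103 | 2703.926667
ACC-102 | 3945.23    
ACC-101 | 4920.62    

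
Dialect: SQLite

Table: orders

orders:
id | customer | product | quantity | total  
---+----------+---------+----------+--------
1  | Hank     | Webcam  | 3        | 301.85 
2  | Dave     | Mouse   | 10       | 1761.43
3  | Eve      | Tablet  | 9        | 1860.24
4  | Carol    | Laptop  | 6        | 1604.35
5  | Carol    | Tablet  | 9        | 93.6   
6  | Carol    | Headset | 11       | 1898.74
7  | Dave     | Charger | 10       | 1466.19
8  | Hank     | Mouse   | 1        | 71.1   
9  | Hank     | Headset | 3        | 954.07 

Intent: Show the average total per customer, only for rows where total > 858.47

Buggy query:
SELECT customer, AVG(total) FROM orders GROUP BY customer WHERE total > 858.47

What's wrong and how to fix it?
Bug: Row-level WHERE must come before GROUP BY in the clause order

Fix: Place WHERE between FROM and GROUP BY

Corrected query:
SELECT customer, AVG(total) FROM orders WHERE total > 858.47 GROUP BY customer

Result:
customer | AVG(total)
---------+-----------
Carol    | 1751.545  
Dave     | 1613.81   
Eve      | 1860.24   
Hank     | 954.07    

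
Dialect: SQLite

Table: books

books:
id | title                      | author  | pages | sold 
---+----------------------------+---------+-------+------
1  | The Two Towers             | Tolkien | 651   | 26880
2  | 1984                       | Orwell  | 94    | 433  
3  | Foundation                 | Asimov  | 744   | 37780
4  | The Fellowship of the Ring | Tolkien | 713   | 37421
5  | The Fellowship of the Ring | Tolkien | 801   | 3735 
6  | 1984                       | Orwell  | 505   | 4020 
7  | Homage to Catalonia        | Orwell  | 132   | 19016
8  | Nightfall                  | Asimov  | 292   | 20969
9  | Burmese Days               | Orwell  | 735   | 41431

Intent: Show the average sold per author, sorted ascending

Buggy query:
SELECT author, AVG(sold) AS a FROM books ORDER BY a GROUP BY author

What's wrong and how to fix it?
Bug: ORDER BY appears before GROUP BY; SQL clause order requires GROUP BY first

Fix: Reorder: SELECT … FROM … GROUP BY … ORDER BY …

Corrected query:
SELECT author, AVG(sold) AS a FROM books GROUP BY author ORDER BY a

Result:
author  | a           
--------+-------------
Orwell  | 16225       
Tolkien | 22678.666667
Asimov  | 29374.5     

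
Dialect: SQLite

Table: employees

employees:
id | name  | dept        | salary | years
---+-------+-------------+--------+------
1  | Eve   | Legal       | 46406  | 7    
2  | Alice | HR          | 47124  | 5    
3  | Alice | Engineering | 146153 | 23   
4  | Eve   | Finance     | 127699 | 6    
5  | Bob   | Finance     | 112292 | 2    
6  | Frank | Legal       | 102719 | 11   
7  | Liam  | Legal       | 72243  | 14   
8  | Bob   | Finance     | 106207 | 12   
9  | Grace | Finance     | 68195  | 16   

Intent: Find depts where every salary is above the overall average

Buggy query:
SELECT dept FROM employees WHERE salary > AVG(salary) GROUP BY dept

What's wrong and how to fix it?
Bug: WHERE evaluates per row before aggregation, so AVG() is unavailable

Fix: Use a subquery for AVG and a HAVING MIN(...) filter so the condition holds for every row in the group

Corrected query:
SELECT dept FROM employees GROUP BY dept HAVING MIN(salary) > (SELECT AVG(salary) FROM employees)

Result:
dept       
-----------
Engineering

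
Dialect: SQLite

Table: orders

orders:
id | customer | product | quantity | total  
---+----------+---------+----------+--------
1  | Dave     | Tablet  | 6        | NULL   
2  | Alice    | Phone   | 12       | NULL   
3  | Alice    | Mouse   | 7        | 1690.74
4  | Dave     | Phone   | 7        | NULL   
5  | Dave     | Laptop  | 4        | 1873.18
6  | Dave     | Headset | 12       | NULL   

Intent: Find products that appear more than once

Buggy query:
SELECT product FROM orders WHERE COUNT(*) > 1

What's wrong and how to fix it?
Bug: COUNT(*) is an aggregate and cannot be used in WHERE

Fix: GROUP BY product, then filter groups with HAVING COUNT(*) > 1

Corrected query:
SELECT product FROM orders GROUP BY product HAVING COUNT(*) > 1

Result:
product
-------
Phone  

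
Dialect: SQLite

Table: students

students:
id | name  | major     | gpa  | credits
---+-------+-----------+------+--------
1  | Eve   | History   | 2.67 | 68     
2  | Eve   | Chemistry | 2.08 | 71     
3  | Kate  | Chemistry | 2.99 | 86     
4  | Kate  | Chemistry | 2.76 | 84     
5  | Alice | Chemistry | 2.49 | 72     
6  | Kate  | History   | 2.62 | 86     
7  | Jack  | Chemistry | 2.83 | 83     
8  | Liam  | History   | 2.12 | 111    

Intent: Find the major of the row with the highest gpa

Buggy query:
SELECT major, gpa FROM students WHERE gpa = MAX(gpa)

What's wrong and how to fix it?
Bug: WHERE is evaluated per row; an aggregate over the whole table isn't defined there

Fix: Use a subquery: WHERE gpa = (SELECT MAX(gpa) FROM students)

Corrected query:
SELECT major, gpa FROM students WHERE gpa = (SELECT MAX(gpa) FROM students)

Result:
major     | gpa 
----------+-----
Chemistry | 2.99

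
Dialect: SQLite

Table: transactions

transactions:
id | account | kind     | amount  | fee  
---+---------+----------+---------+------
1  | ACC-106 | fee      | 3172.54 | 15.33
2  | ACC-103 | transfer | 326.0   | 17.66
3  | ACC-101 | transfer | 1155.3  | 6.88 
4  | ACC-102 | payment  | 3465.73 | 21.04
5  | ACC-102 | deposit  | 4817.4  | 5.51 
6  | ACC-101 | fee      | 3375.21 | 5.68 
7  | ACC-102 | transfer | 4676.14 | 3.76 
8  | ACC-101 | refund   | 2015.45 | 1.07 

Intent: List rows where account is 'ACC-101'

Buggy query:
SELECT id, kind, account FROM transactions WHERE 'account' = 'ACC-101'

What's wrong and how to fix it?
Bug: 'account' in single quotes is a string literal, not the column; the comparison is literal-vs-literal and never true

Fix: Reference the column as account without single quotes

Corrected query:
SELECT id, kind, account FROM transactions WHERE account = 'ACC-101'

Result:
id | kind     | account
---+----------+--------
3  | transfer | ACC-101
6  | fee      | ACC-101
8  | refund   | ACC-101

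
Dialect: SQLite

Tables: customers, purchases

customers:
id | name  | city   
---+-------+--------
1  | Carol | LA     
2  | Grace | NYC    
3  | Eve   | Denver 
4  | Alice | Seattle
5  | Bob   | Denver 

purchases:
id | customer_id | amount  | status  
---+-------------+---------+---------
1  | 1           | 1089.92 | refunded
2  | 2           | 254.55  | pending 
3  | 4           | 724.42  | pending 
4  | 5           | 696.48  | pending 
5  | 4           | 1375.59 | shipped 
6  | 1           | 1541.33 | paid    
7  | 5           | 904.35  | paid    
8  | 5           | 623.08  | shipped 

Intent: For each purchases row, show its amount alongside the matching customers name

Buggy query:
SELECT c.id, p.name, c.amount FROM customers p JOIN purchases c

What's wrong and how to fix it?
Bug: JOIN with no ON clause produces a cartesian product; every purchases row pairs with every customers row

Fix: Add ON c.customer_id = p.id to the JOIN

Corrected query:
SELECT c.id, p.name, c.amount FROM customers p JOIN purchases c ON c.customer_id = p.id

Result:
id | name  | amount 
---+-------+--------
1  | Carol | 1089.92
2  | Grace | 254.55 
3  | Alice | 724.42 
4  | Bob   | 696.48 
5  | Alice | 1375.59
6  | Carol | 1541.33
7  | Bob   | 904.35 
8  | Bob   | 623.08 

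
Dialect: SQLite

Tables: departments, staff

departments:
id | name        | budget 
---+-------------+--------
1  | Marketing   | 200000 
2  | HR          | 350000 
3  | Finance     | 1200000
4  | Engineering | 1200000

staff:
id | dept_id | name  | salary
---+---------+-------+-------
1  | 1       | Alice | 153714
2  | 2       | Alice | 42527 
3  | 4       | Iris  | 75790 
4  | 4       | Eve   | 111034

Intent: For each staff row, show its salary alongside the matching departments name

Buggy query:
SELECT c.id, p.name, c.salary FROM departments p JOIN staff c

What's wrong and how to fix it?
Bug: JOIN with no ON clause produces a cartesian product; every staff row pairs with every departments row

Fix: Add ON c.dept_id = p.id to the JOIN

Corrected query:
SELECT c.id, p.name, c.salary FROM departments p JOIN staff c ON c.dept_id = p.id

Result:
id | name        | salary
---+-------------+-------
1  | Marketing   | 153714
2  | HR          | 42527 
3  | Engineering | 75790 
4  | Engineering | 111034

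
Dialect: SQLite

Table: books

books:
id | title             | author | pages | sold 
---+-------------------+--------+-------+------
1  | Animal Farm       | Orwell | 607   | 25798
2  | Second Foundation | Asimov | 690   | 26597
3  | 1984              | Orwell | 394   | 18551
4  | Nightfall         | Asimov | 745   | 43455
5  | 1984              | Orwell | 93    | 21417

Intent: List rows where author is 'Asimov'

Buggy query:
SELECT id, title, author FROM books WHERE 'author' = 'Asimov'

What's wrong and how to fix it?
Bug: 'author' in single quotes is a string literal, not the column; the comparison is literal-vs-literal and never true

Fix: Remove the quotes around the column name (or use double quotes for an identifier)

Corrected query:
SELECT id, title, author FROM books WHERE author = 'Asimov'

Result:
id | title             | author
---+-------------------+-------
2  | Second Foundation | Asimov
4  | Nightfall         | Asimov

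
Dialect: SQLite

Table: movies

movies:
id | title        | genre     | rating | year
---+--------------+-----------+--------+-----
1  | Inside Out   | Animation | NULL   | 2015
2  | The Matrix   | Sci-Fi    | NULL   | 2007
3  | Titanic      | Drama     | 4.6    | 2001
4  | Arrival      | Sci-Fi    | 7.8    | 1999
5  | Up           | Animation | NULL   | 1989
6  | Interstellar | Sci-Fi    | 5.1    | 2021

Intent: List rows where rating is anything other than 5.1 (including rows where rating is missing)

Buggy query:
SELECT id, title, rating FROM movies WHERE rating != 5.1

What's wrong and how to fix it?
Bug: 'rating != 5.1' is unknown when rating is NULL, so NULL rows are silently excluded

Fix: Handle NULL separately with IS NULL alongside the inequality

Corrected query:
SELECT id, title, rating FROM movies WHERE rating != 5.1 OR rating IS NULL

Result:
id | title      | rating
---+------------+-------
1  | Inside Out | NULL  
2  | The Matrix | NULL  
3  | Titanic    | 4.6   
4  | Arrival    | 7.8   
5  | Up         | NULL  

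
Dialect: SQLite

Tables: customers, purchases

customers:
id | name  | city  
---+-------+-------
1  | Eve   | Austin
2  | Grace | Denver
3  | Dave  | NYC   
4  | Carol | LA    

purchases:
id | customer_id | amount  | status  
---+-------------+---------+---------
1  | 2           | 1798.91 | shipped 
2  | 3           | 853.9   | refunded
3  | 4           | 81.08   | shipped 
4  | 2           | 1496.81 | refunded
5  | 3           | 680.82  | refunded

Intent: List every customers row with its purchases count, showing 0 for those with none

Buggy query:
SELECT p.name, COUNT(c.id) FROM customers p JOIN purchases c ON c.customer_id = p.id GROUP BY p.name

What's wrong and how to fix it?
Bug: An inner join excludes parents with zero children

Fix: Switch to LEFT JOIN to retain unmatched parent rows

Corrected query:
SELECT p.name, COUNT(c.id) FROM customers p LEFT JOIN purchases c ON c.customer_id = p.id GROUP BY p.name

Result:
name  | COUNT(c.id)
------+------------
Carol | 1          
Dave  | 2          
Eve   | 0          
Grace | 2          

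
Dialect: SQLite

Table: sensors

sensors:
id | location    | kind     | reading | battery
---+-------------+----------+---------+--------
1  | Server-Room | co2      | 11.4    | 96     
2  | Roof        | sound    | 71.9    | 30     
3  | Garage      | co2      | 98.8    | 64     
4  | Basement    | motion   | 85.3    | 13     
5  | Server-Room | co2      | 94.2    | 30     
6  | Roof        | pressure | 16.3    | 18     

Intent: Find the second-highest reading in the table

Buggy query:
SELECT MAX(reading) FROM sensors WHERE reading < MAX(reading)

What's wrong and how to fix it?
Bug: The inner MAX is an aggregate inside WHERE, which is not allowed

Fix: Put the inner MAX in a scalar subquery

Corrected query:
SELECT MAX(reading) FROM sensors WHERE reading < (SELECT MAX(reading) FROM sensors)

Result:
MAX(reading)
------------
94.2        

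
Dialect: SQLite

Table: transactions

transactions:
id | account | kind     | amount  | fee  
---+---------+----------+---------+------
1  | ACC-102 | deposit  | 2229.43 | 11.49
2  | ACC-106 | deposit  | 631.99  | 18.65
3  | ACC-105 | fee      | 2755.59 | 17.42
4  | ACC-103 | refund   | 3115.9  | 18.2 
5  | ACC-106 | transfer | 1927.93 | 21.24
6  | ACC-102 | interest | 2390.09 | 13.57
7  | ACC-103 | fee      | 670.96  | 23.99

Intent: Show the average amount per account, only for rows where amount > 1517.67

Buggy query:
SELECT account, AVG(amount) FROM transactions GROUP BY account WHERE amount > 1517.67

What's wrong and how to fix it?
Bug: Row-level WHERE must come before GROUP BY in the clause order

Fix: Place WHERE between FROM and GROUP BY

Corrected query:
SELECT account, AVG(amount) FROM transactions WHERE amount > 1517.67 GROUP BY account

Result:
account | AVG(amount)
--------+------------
ACC-102 | 2309.76    
ACC-103 | 3115.9     
ACC-105 | 2755.59    
ACC-106 | 1927.93    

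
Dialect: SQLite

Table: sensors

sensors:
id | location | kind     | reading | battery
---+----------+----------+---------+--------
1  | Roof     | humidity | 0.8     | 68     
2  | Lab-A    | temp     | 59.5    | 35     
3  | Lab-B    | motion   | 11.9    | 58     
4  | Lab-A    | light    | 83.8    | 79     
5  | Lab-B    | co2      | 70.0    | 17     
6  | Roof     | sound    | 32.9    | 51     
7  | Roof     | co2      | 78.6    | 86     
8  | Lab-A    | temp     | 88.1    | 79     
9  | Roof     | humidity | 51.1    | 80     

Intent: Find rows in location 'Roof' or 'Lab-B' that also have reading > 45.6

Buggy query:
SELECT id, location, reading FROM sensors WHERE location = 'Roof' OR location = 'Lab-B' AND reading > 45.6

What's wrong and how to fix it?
Bug: AND binds tighter than OR, so this parses as location = 'Roof' OR (location = 'Lab-B' AND reading > 45.6)

Fix: Add parentheses around the OR so the AND applies to both alternatives

Corrected query:
SELECT id, location, reading FROM sensors WHERE (location = 'Roof' OR location = 'Lab-B') AND reading > 45.6

Result:
id | location | reading
---+----------+--------
5  | Lab-B    | 70     
7  | Roof     | 78.6   
9  | Roof     | 51.1   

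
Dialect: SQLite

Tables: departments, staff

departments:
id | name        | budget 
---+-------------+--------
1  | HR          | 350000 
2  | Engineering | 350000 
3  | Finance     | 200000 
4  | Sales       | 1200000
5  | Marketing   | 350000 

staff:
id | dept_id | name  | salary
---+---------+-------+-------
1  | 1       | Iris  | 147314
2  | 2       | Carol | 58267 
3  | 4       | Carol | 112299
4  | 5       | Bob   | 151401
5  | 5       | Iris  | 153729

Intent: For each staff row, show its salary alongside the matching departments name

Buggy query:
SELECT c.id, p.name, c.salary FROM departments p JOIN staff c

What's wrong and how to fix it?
Bug: Missing join condition: each staff row is matched to all departments rows instead of just its own

Fix: Specify the join condition linking the foreign key to the parent id

Corrected query:
SELECT c.id, p.name, c.salary FROM departments p JOIN staff c ON c.dept_id = p.id

Result:
id | name        | salary
---+-------------+-------
1  | HR          | 147314
2  | Engineering | 58267 
3  | Sales       | 112299
4  | Marketing   | 151401
5  | Marketing   | 153729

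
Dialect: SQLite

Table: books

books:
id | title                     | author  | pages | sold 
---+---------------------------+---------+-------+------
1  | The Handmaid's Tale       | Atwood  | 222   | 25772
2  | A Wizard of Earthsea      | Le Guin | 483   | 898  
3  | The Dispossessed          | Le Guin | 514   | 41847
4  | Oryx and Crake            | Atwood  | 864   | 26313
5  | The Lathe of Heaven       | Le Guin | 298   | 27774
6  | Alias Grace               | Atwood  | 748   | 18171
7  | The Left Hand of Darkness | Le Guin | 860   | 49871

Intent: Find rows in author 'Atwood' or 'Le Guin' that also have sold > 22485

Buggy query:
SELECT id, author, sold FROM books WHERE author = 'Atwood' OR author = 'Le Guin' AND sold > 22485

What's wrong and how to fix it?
Bug: AND binds tighter than OR, so this parses as author = 'Atwood' OR (author = 'Le Guin' AND sold > 22485)

Fix: Group the OR with parentheses (or use IN), then AND the threshold

Corrected query:
SELECT id, author, sold FROM books WHERE (author = 'Atwood' OR author = 'Le Guin') AND sold > 22485

Result:
id | author  | sold 
---+---------+------
1  | Atwood  | 25772
3  | Le Guin | 41847
4  | Atwood  | 26313
5  | Le Guin | 27774
7  | Le Guin | 49871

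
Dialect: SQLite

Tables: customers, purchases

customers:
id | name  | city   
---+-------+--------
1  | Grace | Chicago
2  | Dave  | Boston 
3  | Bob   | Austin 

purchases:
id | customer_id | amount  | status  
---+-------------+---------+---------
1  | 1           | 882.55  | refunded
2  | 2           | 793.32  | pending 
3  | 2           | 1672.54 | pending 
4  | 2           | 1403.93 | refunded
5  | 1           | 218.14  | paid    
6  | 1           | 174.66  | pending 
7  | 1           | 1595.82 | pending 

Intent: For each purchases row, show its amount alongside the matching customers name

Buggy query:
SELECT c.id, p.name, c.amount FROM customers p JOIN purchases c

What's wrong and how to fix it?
Bug: JOIN with no ON clause produces a cartesian product; every purchases row pairs with every customers row

Fix: Specify the join condition linking the foreign key to the parent id

Corrected query:
SELECT c.id, p.name, c.amount FROM customers p JOIN purchases c ON c.customer_id = p.id

Result:
id | name  | amount 
---+-------+--------
1  | Grace | 882.55 
2  | Dave  | 793.32 
3  | Dave  | 1672.54
4  | Dave  | 1403.93
5  | Grace | 218.14 
6  | Grace | 174.66 
7  | Grace | 1595.82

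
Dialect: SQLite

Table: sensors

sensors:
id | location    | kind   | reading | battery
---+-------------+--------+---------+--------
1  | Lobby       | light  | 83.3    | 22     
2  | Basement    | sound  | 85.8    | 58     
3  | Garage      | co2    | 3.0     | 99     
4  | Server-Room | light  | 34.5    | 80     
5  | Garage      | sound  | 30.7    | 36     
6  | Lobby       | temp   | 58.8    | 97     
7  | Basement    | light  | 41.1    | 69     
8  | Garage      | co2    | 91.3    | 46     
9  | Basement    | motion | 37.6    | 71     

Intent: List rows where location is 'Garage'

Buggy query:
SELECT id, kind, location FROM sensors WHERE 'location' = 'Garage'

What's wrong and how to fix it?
Bug: 'location' in single quotes is a string literal, not the column; the comparison is literal-vs-literal and never true

Fix: Remove the quotes around the column name (or use double quotes for an identifier)

Corrected query:
SELECT id, kind, location FROM sensors WHERE location = 'Garage'

Result:
id | kind  | location
---+-------+---------
3  | co2   | Garage  
5  | sound | Garage  
8  | co2   | Garage  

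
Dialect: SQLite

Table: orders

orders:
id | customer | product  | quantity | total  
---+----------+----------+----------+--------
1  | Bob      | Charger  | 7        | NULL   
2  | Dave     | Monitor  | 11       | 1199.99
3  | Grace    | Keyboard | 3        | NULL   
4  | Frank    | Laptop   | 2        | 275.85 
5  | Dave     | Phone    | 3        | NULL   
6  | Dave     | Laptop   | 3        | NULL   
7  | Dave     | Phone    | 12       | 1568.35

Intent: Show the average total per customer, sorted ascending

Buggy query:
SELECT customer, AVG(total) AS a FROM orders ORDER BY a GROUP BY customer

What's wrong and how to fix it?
Bug: GROUP BY must precede ORDER BY

Fix: Reorder: SELECT … FROM … GROUP BY … ORDER BY …

Corrected query:
SELECT customer, AVG(total) AS a FROM orders GROUP BY customer ORDER BY a

Result:
customer | a      
---------+--------
Bob      | NULL   
Grace    | NULL   
Frank    | 275.85 
Dave     | 1384.17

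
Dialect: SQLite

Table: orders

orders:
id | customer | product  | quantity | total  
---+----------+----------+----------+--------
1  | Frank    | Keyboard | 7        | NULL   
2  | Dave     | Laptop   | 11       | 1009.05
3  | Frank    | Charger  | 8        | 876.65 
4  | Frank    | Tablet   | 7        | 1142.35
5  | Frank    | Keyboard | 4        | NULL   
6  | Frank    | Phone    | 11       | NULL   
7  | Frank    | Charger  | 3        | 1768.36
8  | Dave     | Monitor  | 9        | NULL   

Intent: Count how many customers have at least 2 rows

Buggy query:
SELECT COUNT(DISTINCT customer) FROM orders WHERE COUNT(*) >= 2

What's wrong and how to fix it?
Bug: WHERE filters individual rows, not groups, so a group-level COUNT is invalid there

Fix: Group first with HAVING COUNT(*) >= 2, then COUNT the resulting groups

Corrected query:
SELECT COUNT(*) FROM (SELECT customer FROM orders GROUP BY customer HAVING COUNT(*) >= 2)

Result:
COUNT(*)
--------
2       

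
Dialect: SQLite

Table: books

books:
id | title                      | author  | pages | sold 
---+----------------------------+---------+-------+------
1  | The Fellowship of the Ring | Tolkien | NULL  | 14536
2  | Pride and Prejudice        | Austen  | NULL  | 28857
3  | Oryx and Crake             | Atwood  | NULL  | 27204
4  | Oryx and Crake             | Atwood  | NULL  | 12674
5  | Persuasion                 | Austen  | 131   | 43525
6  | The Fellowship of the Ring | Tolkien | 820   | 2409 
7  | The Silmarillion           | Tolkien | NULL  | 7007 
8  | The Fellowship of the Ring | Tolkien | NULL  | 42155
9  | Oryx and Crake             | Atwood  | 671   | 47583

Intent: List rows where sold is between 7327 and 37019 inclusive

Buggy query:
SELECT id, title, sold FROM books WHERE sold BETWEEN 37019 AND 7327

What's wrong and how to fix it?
Bug: The bounds are reversed; BETWEEN a AND b requires a <= b to match anything

Fix: Swap the bounds so the smaller value comes first

Corrected query:
SELECT id, title, sold FROM books WHERE sold BETWEEN 7327 AND 37019

Result:
id | title                      | sold 
---+----------------------------+------
1  | The Fellowship of the Ring | 14536
2  | Pride and Prejudice        | 28857
3  | Oryx and Crake             | 27204
4  | Oryx and Crake             | 12674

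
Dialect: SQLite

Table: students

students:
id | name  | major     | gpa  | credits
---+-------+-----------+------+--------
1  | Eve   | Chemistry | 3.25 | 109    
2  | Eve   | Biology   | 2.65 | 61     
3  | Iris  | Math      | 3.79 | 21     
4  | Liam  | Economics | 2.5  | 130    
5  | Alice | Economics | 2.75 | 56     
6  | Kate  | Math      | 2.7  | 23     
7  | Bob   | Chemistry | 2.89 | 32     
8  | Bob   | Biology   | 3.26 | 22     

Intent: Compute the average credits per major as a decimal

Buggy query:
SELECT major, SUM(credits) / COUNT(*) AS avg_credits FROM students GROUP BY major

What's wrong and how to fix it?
Bug: Both operands are integers, so '/' performs integer division and truncates

Fix: Multiply by 1.0 (or CAST to REAL) to force floating-point division

Corrected query:
SELECT major, SUM(credits) * 1.0 / COUNT(*) AS avg_credits FROM students GROUP BY major

Result:
major     | avg_credits
----------+------------
Biology   | 41.5       
Chemistry | 70.5       
Economics | 93         
Math      | 22         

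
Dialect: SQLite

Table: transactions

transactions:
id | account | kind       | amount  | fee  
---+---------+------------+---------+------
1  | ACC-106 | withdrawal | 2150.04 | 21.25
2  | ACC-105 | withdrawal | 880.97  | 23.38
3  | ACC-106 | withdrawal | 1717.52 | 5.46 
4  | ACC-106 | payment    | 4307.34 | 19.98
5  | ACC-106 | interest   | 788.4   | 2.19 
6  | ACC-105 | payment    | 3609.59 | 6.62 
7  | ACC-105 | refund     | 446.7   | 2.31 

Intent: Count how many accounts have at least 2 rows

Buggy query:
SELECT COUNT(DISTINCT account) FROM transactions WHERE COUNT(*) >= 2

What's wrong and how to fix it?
Bug: WHERE filters individual rows, not groups, so a group-level COUNT is invalid there

Fix: Use a subquery that GROUPs and filters with HAVING, then count its rows

Corrected query:
SELECT COUNT(*) FROM (SELECT account FROM transactions GROUP BY account HAVING COUNT(*) >= 2)

Result:
COUNT(*)
--------
2       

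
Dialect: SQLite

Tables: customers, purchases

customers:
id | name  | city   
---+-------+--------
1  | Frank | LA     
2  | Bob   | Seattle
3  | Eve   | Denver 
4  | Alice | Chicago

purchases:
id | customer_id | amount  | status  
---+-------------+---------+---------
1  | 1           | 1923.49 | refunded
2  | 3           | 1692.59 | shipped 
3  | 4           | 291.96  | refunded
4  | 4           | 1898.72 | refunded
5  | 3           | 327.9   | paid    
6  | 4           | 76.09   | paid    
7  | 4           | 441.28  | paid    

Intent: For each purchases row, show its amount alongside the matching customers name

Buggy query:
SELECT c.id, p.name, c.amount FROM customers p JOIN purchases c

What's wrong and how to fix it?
Bug: JOIN with no ON clause produces a cartesian product; every purchases row pairs with every customers row

Fix: Add ON c.customer_id = p.id to the JOIN

Corrected query:
SELECT c.id, p.name, c.amount FROM customers p JOIN purchases c ON c.customer_id = p.id

Result:
id | name  | amount 
---+-------+--------
1  | Frank | 1923.49
2  | Eve   | 1692.59
3  | Alice | 291.96 
4  | Alice | 1898.72
5  | Eve   | 327.9  
6  | Alice | 76.09  
7  | Alice | 441.28 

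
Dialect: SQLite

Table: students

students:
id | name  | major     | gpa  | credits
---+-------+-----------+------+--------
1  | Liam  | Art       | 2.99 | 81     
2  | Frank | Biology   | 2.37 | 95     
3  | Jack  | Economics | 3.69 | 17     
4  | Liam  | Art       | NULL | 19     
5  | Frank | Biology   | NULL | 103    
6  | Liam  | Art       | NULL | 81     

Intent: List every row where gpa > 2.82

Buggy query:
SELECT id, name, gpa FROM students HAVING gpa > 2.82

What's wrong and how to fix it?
Bug: HAVING filters the output of aggregation, but this query has no GROUP BY and no aggregate functions, so SQLite rejects it (HAVING clause on a non-aggregate query); the condition here is per row

Fix: Use WHERE for row-level filtering

Corrected query:
SELECT id, name, gpa FROM students WHERE gpa > 2.82

Result:
id | name | gpa 
---+------+-----
1  | Liam | 2.99
3  | Jack | 3.69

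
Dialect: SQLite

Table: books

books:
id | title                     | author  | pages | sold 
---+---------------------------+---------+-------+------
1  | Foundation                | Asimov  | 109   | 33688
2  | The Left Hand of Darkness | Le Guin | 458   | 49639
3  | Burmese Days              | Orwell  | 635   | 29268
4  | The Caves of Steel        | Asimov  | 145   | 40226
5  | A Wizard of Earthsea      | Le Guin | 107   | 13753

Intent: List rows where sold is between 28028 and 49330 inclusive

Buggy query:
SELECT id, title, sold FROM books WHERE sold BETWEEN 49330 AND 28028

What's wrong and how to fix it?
Bug: The bounds are reversed; BETWEEN a AND b requires a <= b to match anything

Fix: Swap the bounds so the smaller value comes first

Corrected query:
SELECT id, title, sold FROM books WHERE sold BETWEEN 28028 AND 49330

Result:
id | title              | sold 
---+--------------------+------
1  | Foundation         | 33688
3  | Burmese Days       | 29268
4  | The Caves of Steel | 40226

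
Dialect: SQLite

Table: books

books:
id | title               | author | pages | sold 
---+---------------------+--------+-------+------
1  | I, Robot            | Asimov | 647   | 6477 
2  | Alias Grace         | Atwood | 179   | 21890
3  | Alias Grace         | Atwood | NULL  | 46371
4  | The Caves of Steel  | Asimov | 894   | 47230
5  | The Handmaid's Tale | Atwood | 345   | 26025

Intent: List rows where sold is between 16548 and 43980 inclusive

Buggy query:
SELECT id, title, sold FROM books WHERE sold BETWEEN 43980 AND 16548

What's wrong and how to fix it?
Bug: The bounds are reversed; BETWEEN a AND b requires a <= b to match anything

Fix: Swap the bounds so the smaller value comes first

Corrected query:
SELECT id, title, sold FROM books WHERE sold BETWEEN 16548 AND 43980

Result:
id | title               | sold 
---+---------------------+------
2  | Alias Grace         | 21890
5  | The Handmaid's Tale | 26025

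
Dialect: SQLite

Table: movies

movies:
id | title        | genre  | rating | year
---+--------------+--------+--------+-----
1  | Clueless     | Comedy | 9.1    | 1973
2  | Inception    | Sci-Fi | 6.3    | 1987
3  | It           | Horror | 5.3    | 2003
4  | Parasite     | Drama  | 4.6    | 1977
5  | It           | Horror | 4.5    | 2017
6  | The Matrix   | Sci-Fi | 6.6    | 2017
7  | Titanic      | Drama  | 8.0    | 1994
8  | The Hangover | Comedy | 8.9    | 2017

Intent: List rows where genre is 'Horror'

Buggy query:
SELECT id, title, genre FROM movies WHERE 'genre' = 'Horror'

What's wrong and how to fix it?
Bug: 'genre' in single quotes is a string literal, not the column; the comparison is literal-vs-literal and never true

Fix: Reference the column as genre without single quotes

Corrected query:
SELECT id, title, genre FROM movies WHERE genre = 'Horror'

Result:
id | title | genre 
---+-------+-------
3  | It    | Horror
5  | It    | Horror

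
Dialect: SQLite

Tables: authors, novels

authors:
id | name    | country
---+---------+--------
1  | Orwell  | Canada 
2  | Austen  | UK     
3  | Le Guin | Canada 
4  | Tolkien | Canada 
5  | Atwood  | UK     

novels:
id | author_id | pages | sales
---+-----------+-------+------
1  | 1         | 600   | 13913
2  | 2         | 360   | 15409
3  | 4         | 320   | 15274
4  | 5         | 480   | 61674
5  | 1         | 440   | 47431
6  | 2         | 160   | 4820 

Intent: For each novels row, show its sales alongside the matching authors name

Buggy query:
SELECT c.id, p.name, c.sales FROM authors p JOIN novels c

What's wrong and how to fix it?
Bug: JOIN with no ON clause produces a cartesian product; every novels row pairs with every authors row

Fix: Add ON c.author_id = p.id to the JOIN

Corrected query:
SELECT c.id, p.name, c.sales FROM authors p JOIN novels c ON c.author_id = p.id

Result:
id | name    | sales
---+---------+------
1  | Orwell  | 13913
2  | Austen  | 15409
3  | Tolkien | 15274
4  | Atwood  | 61674
5  | Orwell  | 47431
6  | Austen  | 4820 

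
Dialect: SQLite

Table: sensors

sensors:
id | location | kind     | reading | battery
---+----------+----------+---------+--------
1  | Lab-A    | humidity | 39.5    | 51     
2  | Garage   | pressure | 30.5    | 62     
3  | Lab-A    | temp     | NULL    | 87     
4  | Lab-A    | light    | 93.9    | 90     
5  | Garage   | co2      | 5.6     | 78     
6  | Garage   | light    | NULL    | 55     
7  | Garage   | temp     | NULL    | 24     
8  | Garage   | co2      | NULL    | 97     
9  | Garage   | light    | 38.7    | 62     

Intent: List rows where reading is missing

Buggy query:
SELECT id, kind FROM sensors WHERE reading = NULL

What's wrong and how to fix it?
Bug: Comparing to NULL with '=' never matches; NULL = NULL is unknown, not true

Fix: Replace '= NULL' with 'IS NULL'

Corrected query:
SELECT id, kind FROM sensors WHERE reading IS NULL

Result:
id | kind 
---+------
3  | temp 
6  | light
7  | temp 
8  | co2  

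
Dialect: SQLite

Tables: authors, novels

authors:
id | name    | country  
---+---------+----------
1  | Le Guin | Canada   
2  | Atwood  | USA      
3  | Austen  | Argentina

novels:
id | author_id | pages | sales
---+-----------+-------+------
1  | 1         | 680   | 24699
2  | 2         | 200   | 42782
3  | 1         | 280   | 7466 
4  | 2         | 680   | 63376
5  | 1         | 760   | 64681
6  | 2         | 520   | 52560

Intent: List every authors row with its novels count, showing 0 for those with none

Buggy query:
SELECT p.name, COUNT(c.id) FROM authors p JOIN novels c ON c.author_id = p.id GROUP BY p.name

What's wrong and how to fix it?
Bug: An inner join excludes parents with zero children

Fix: Use LEFT JOIN so parents without children still appear (COUNT(c.id) gives 0)

Corrected query:
SELECT p.name, COUNT(c.id) FROM authors p LEFT JOIN novels c ON c.author_id = p.id GROUP BY p.name

Result:
name    | COUNT(c.id)
--------+------------
Atwood  | 3          
Austen  | 0          
Le Guin | 3          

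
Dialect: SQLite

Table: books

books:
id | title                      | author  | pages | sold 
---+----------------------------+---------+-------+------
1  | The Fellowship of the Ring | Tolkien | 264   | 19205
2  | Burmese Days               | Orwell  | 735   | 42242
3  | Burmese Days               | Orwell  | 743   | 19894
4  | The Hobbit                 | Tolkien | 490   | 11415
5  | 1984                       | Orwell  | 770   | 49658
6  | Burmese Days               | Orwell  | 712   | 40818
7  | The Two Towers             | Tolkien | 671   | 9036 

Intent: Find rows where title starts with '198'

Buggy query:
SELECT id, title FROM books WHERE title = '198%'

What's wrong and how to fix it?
Bug: Wildcards only work with LIKE; '=' treats '%' as a literal character

Fix: Replace '=' with LIKE so '198%' is treated as a pattern

Corrected query:
SELECT id, title FROM books WHERE title LIKE '198%'

Result:
id | title
---+------
5  | 1984 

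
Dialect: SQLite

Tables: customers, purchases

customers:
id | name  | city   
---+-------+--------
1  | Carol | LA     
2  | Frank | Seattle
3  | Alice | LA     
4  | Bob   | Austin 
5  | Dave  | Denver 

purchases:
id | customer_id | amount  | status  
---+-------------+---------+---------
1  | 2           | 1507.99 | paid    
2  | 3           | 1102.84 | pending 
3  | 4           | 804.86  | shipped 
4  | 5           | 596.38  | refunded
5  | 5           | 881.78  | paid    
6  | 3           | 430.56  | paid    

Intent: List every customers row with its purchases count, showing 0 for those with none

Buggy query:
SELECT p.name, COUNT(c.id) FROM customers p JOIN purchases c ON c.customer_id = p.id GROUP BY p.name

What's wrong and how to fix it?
Bug: An inner join excludes parents with zero children

Fix: Use LEFT JOIN so parents without children still appear (COUNT(c.id) gives 0)

Corrected query:
SELECT p.name, COUNT(c.id) FROM customers p LEFT JOIN purchases c ON c.customer_id = p.id GROUP BY p.name

Result:
name  | COUNT(c.id)
------+------------
Alice | 2          
Bob   | 1          
Carol | 0          
Dave  | 2          
Frank | 1          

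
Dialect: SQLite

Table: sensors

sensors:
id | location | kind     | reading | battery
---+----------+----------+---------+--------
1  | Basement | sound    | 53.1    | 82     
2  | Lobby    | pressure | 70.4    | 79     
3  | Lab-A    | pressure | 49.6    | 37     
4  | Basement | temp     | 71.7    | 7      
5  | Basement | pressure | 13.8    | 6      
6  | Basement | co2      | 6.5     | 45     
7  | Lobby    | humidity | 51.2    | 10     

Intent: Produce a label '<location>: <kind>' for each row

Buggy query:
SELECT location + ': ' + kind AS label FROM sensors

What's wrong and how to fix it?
Bug: SQLite uses || for string concatenation; + coerces text to numbers (yielding 0)

Fix: Replace + with || to concatenate text

Corrected query:
SELECT location || ': ' || kind AS label FROM sensors

Result:
label             
------------------
Basement: sound   
Lobby: pressure   
Lab-A: pressure   
Basement: temp    
Basement: pressure
Basement: co2     
Lobby: humidity   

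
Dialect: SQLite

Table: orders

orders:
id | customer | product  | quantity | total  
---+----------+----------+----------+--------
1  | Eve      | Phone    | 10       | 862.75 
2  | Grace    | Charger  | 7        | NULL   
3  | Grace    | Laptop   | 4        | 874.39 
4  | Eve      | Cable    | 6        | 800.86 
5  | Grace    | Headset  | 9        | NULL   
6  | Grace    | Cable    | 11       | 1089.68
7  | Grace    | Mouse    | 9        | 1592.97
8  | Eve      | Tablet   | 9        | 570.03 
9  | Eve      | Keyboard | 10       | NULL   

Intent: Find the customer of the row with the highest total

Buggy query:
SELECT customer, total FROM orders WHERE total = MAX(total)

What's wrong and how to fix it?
Bug: WHERE is evaluated per row; an aggregate over the whole table isn't defined there

Fix: Wrap MAX in a scalar subquery so WHERE compares against a single value

Corrected query:
SELECT customer, total FROM orders WHERE total = (SELECT MAX(total) FROM orders)

Result:
customer | total  
---------+--------
Grace    | 1592.97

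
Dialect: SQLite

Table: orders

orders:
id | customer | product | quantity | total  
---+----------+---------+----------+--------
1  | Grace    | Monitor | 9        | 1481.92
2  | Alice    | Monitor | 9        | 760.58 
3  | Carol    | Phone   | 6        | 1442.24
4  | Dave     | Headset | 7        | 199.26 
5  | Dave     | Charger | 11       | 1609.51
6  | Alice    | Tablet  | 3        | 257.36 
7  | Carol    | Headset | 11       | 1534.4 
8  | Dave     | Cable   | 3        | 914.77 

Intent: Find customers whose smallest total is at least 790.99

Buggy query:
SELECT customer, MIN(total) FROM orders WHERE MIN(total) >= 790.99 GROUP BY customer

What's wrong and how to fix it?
Bug: Aggregates like MIN are computed per group after WHERE runs

Fix: Use HAVING for the per-group MIN condition

Corrected query:
SELECT customer, MIN(total) FROM orders GROUP BY customer HAVING MIN(total) >= 790.99

Result:
customer | MIN(total)
---------+-----------
Carol    | 1442.24   
Grace    | 1481.92   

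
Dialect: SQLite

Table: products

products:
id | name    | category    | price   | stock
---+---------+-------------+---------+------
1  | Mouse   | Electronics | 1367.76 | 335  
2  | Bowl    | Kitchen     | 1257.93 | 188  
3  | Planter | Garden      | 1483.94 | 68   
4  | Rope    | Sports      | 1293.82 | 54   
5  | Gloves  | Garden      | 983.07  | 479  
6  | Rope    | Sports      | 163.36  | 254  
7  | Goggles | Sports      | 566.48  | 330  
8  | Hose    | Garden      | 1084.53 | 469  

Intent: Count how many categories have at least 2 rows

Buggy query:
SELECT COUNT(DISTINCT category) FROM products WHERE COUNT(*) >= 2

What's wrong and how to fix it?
Bug: COUNT(*) cannot appear in WHERE; the per-group count doesn't exist yet

Fix: Group first with HAVING COUNT(*) >= 2, then COUNT the resulting groups

Corrected query:
SELECT COUNT(*) FROM (SELECT category FROM products GROUP BY category HAVING COUNT(*) >= 2)

Result:
COUNT(*)
--------
2       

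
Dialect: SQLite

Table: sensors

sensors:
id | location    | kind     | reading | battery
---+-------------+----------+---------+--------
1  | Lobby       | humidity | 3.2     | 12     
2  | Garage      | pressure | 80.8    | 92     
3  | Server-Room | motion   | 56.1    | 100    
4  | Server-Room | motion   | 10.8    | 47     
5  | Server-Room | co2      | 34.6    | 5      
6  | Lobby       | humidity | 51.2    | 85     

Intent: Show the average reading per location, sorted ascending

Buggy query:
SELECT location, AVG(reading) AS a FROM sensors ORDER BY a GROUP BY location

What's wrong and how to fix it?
Bug: GROUP BY must precede ORDER BY

Fix: Reorder: SELECT … FROM … GROUP BY … ORDER BY …

Corrected query:
SELECT location, AVG(reading) AS a FROM sensors GROUP BY location ORDER BY a

Result:
location    | a        
------------+----------
Lobby       | 27.2     
Server-Room | 33.833333
Garage      | 80.8     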